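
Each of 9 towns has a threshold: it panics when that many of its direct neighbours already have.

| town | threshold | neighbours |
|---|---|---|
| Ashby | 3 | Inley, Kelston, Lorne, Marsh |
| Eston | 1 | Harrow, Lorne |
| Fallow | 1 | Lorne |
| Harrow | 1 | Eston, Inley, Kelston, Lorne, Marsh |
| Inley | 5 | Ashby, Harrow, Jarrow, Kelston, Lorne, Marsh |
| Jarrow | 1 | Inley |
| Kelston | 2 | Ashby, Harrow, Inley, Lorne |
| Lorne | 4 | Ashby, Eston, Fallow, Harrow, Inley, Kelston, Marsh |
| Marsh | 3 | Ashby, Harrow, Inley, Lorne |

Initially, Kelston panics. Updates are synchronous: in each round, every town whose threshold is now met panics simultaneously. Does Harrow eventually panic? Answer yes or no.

Round 1 — Kelston panics (initial).
Round 2 — checking thresholds:
  Ashby: 1 of 4 neighbours < 3, not yet.
  Harrow: 1 of 5 neighbours ≥ 1, panics.
  Inley: 1 of 6 neighbours < 5, not yet.
  Lorne: 1 of 7 neighbours < 4, not yet.
Round 3 — checking thresholds:
  Ashby: 1 of 4 neighbours < 3, not yet.
  Eston: 1 of 2 neighbours ≥ 1, panics.
  Inley: 2 of 6 neighbours < 5, not yet.
  Lorne: 2 of 7 neighbours < 4, not yet.
  Marsh: 1 of 4 neighbours < 3, not yet.
Round 4 — no new panics; cascade stops.

yes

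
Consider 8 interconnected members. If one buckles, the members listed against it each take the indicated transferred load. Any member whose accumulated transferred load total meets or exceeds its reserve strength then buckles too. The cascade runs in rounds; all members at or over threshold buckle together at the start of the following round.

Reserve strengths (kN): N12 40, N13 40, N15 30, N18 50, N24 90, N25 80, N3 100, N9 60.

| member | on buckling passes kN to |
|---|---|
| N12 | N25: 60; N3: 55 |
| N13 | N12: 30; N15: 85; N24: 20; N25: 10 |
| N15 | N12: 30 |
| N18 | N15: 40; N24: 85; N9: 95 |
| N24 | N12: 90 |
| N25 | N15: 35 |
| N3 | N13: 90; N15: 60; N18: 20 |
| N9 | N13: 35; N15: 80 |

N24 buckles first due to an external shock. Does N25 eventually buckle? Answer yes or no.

Round 1 — N24 buckles (initial).
  N12: +90 → 90 ≥ 40
Round 2 — N12 buckles.
  N25: +60 → 60 < 80
  N3: +55 → 55 < 100
No further bucklings.

no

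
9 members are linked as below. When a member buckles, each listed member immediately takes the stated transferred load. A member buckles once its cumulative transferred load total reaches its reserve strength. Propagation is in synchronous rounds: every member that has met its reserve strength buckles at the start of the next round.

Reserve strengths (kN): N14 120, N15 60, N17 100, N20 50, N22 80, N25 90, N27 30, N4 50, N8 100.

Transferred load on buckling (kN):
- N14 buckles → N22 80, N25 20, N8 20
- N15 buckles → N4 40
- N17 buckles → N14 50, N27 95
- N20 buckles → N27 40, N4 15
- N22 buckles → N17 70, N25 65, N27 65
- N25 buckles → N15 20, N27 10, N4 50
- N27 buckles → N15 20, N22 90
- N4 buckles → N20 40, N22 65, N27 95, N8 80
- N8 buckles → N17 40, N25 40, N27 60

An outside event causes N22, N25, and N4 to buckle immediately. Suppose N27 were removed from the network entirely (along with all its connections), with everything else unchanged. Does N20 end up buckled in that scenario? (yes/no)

no

With N27 removed:
Round 1 — N22, N25, N4 buckle (initial).
  N15: +20 → 20 < 60
  N17: +70 → 70 < 100
  N20: +40 → 40 < 50
  N8: +80 → 80 < 100
No further bucklings.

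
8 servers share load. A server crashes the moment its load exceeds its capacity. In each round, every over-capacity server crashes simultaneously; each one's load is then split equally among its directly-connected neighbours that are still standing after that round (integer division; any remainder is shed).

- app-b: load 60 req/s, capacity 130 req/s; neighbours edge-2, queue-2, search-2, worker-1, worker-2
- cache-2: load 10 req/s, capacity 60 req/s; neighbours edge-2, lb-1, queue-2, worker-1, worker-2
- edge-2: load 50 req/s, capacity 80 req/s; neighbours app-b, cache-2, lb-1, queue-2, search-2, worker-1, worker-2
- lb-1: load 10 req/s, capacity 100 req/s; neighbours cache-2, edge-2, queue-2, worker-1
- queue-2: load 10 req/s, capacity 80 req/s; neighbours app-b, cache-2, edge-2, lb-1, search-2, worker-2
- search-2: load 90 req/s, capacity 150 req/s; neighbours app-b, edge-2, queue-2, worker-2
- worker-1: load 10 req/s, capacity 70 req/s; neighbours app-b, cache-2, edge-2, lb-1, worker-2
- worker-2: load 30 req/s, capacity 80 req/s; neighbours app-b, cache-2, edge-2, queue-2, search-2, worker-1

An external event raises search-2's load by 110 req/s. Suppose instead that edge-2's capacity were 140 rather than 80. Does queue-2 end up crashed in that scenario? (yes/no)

With edge-2's capacity at 140:
Round 1 — search-2 at 200 > 150. search-2 crashes.
  search-2 sheds 200 req/s to app-b, edge-2, queue-2, worker-2: 50 each.
    app-b: 60+50 = 110 ≤ 130
    edge-2: 50+50 = 100 ≤ 140
    queue-2: 10+50 = 60 ≤ 80
    worker-2: 30+50 = 80 ≤ 80
No further crashes.

no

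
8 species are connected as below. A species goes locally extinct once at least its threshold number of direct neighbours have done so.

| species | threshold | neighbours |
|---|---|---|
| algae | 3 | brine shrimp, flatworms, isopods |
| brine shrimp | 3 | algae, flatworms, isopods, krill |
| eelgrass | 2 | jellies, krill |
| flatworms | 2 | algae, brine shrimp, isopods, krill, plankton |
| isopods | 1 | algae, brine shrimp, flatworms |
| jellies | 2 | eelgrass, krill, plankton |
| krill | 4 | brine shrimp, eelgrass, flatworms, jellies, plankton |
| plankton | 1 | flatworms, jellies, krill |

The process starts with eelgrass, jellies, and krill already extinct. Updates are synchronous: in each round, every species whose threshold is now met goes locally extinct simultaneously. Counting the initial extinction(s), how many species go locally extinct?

8

Round 1 — eelgrass, jellies, krill go locally extinct (initial).
Round 2 — checking thresholds:
  brine shrimp: 1 of 4 neighbours < 3, below threshold.
  flatworms: 1 of 5 neighbours < 2, below threshold.
  plankton: 2 of 3 neighbours ≥ 1, goes locally extinct.
Round 3 — checking thresholds:
  brine shrimp: 1 of 4 neighbours < 3, below threshold.
  flatworms: 2 of 5 neighbours ≥ 2, goes locally extinct.
Round 4 — checking thresholds:
  algae: 1 of 3 neighbours < 3, below threshold.
  brine shrimp: 2 of 4 neighbours < 3, below threshold.
  isopods: 1 of 3 neighbours ≥ 1, goes locally extinct.
Round 5 — checking thresholds:
  algae: 2 of 3 neighbours < 3, below threshold.
  brine shrimp: 3 of 4 neighbours ≥ 3, goes locally extinct.
Round 6 — checking thresholds:
  algae: 3 of 3 neighbours ≥ 3, goes locally extinct.
Round 7 — no new extinctions; cascade stops.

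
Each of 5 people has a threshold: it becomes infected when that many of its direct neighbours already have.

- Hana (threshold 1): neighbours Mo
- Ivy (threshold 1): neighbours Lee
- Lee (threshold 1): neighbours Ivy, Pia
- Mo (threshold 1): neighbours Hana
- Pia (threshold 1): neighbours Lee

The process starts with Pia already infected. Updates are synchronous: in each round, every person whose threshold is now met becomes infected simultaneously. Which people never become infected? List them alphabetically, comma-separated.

Round 1 — Pia becomes infected (initial).
Round 2 — checking thresholds:
  Lee: 1 of 2 neighbours ≥ 1, becomes infected.
Round 3 — checking thresholds:
  Ivy: 1 of 1 neighbours ≥ 1, becomes infected.
Round 4 — no new infections; cascade stops.

Hana, Mo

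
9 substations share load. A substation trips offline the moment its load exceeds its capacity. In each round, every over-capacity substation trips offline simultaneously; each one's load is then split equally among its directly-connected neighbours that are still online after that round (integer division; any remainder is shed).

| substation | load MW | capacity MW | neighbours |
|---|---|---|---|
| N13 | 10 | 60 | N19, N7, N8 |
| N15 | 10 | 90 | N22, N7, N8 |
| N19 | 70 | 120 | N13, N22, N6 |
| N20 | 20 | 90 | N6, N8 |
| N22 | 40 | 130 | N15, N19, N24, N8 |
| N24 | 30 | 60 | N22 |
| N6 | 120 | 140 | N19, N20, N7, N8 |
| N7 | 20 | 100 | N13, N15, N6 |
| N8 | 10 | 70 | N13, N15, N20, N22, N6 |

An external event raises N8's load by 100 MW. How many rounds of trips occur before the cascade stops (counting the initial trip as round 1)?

Round 1 — N8 at 110 > 70. N8 trips offline.
  N8 sheds 110 MW to N13, N15, N20, N22, N6: 22 each.
    N13: 10+22 = 32 ≤ 60
    N15: 10+22 = 32 ≤ 90
    N20: 20+22 = 42 ≤ 90
    N22: 40+22 = 62 ≤ 130
    N6: 120+22 = 142 > 140
Round 2 — N6 trips offline.
  N6 sheds 142 MW to N19, N20, N7: 47 each (1 lost).
    N19: 70+47 = 117 ≤ 120
    N20: 42+47 = 89 ≤ 90
    N7: 20+47 = 67 ≤ 100
No further trips.

2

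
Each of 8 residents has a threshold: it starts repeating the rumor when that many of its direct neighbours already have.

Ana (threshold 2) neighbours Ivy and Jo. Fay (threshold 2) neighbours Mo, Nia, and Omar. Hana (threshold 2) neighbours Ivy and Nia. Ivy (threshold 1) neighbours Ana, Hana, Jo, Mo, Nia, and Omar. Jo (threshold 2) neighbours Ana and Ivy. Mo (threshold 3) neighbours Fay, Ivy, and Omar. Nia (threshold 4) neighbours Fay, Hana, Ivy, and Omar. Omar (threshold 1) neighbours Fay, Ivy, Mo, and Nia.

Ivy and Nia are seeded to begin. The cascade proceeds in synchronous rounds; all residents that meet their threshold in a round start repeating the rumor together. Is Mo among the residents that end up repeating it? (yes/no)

Round 1 — Ivy, Nia start repeating the rumor (initial).
Round 2 — checking thresholds:
  Ana: 1 of 2 neighbours < 2, holds.
  Fay: 1 of 3 neighbours < 2, holds.
  Hana: 2 of 2 neighbours ≥ 2, starts repeating the rumor.
  Jo: 1 of 2 neighbours < 2, holds.
  Mo: 1 of 3 neighbours < 3, holds.
  Omar: 2 of 4 neighbours ≥ 1, starts repeating the rumor.
Round 3 — checking thresholds:
  Ana: 1 of 2 neighbours < 2, holds.
  Fay: 2 of 3 neighbours ≥ 2, starts repeating the rumor.
  Jo: 1 of 2 neighbours < 2, holds.
  Mo: 2 of 3 neighbours < 3, holds.
Round 4 — checking thresholds:
  Ana: 1 of 2 neighbours < 2, holds.
  Jo: 1 of 2 neighbours < 2, holds.
  Mo: 3 of 3 neighbours ≥ 3, starts repeating the rumor.
Round 5 — no new spreads; cascade stops.

yes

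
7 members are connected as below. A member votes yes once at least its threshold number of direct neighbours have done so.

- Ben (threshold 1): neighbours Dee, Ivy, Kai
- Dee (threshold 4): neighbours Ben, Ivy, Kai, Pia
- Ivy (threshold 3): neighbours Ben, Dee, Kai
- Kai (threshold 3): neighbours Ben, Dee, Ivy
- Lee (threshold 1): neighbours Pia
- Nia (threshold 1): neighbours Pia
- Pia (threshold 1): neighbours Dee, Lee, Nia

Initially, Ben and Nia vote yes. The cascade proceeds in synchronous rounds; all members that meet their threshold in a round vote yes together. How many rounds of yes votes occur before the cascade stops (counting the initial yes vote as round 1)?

3

Round 1 — Ben, Nia vote yes (initial).
Round 2 — checking thresholds:
  Dee: 1 of 4 neighbours < 4, holds.
  Ivy: 1 of 3 neighbours < 3, holds.
  Kai: 1 of 3 neighbours < 3, holds.
  Pia: 1 of 3 neighbours ≥ 1, votes yes.
Round 3 — checking thresholds:
  Dee: 2 of 4 neighbours < 4, holds.
  Ivy: 1 of 3 neighbours < 3, holds.
  Kai: 1 of 3 neighbours < 3, holds.
  Lee: 1 of 1 neighbours ≥ 1, votes yes.
Round 4 — no new yes votes; cascade stops.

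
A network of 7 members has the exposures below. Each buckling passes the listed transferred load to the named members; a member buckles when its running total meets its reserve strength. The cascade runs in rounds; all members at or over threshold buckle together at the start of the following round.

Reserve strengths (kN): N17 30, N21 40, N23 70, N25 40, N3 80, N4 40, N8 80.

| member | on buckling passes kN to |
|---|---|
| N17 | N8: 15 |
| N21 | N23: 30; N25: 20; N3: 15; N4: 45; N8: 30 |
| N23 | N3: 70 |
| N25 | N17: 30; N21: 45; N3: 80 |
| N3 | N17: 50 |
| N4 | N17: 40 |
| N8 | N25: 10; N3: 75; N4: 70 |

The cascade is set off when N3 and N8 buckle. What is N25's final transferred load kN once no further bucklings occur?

Round 1 — N3, N8 buckle (initial).
  N17: +50 → 50 ≥ 30
  N25: +10 → 10 < 40
  N4: +70 → 70 ≥ 40
Round 2 — N17, N4 buckle.
No further bucklings.

10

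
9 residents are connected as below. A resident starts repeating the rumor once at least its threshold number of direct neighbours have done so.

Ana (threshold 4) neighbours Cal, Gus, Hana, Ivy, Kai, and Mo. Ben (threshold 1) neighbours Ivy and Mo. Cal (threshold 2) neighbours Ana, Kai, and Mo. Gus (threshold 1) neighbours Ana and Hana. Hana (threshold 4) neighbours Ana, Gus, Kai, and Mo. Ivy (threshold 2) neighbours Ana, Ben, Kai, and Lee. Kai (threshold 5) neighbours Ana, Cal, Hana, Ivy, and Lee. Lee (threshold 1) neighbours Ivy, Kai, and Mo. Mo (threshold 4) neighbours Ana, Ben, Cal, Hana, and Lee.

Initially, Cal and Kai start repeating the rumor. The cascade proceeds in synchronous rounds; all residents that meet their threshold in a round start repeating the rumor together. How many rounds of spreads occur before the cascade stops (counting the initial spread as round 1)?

Round 1 — Cal, Kai start repeating the rumor (initial).
Round 2 — checking thresholds:
  Ana: 2 of 6 neighbours < 4, below threshold.
  Hana: 1 of 4 neighbours < 4, below threshold.
  Ivy: 1 of 4 neighbours < 2, below threshold.
  Lee: 1 of 3 neighbours ≥ 1, starts repeating the rumor.
  Mo: 1 of 5 neighbours < 4, below threshold.
Round 3 — checking thresholds:
  Ana: 2 of 6 neighbours < 4, below threshold.
  Hana: 1 of 4 neighbours < 4, below threshold.
  Ivy: 2 of 4 neighbours ≥ 2, starts repeating the rumor.
  Mo: 2 of 5 neighbours < 4, below threshold.
Round 4 — checking thresholds:
  Ana: 3 of 6 neighbours < 4, below threshold.
  Ben: 1 of 2 neighbours ≥ 1, starts repeating the rumor.
  Hana: 1 of 4 neighbours < 4, below threshold.
  Mo: 2 of 5 neighbours < 4, below threshold.
Round 5 — no new spreads; cascade stops.

4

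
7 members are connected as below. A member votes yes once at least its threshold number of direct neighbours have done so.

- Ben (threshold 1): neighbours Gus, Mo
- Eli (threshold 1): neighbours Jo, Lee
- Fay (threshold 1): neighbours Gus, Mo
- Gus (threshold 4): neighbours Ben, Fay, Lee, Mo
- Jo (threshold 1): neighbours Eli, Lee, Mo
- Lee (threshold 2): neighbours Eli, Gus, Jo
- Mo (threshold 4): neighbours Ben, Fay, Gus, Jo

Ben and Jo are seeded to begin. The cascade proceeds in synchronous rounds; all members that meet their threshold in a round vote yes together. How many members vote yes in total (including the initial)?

Round 1 — Ben, Jo vote yes (initial).
Round 2 — checking thresholds:
  Eli: 1 of 2 neighbours ≥ 1, votes yes.
  Gus: 1 of 4 neighbours < 4, holds.
  Lee: 1 of 3 neighbours < 2, holds.
  Mo: 2 of 4 neighbours < 4, holds.
Round 3 — checking thresholds:
  Gus: 1 of 4 neighbours < 4, holds.
  Lee: 2 of 3 neighbours ≥ 2, votes yes.
  Mo: 2 of 4 neighbours < 4, holds.
Round 4 — no new yes votes; cascade stops.

4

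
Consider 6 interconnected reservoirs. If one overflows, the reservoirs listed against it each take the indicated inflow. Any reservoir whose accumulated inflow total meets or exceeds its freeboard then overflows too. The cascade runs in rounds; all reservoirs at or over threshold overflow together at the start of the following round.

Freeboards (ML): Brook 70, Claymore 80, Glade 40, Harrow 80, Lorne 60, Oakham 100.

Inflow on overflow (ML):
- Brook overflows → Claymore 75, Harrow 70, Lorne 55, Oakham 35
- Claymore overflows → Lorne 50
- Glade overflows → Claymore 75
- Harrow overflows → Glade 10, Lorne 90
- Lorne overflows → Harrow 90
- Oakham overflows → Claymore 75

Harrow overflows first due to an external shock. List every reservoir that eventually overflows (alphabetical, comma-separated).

Round 1 — Harrow overflows (initial).
  Glade: +10 → 10 < 40
  Lorne: +90 → 90 ≥ 60
Round 2 — Lorne overflows.
No further overflows.

Harrow, Lorne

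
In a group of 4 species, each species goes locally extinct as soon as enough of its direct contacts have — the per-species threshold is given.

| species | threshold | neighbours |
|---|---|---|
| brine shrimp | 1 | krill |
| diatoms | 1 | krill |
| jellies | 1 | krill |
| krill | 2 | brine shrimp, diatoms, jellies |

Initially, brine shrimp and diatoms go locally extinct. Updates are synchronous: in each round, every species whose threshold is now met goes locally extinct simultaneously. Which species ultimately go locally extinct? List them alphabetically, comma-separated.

Round 1 — brine shrimp, diatoms go locally extinct (initial).
Round 2 — checking thresholds:
  krill: 2 of 3 neighbours ≥ 2, goes locally extinct.
Round 3 — checking thresholds:
  jellies: 1 of 1 neighbours ≥ 1, goes locally extinct.
Round 4 — no new extinctions; cascade stops.

brine shrimp, diatoms, jellies, krill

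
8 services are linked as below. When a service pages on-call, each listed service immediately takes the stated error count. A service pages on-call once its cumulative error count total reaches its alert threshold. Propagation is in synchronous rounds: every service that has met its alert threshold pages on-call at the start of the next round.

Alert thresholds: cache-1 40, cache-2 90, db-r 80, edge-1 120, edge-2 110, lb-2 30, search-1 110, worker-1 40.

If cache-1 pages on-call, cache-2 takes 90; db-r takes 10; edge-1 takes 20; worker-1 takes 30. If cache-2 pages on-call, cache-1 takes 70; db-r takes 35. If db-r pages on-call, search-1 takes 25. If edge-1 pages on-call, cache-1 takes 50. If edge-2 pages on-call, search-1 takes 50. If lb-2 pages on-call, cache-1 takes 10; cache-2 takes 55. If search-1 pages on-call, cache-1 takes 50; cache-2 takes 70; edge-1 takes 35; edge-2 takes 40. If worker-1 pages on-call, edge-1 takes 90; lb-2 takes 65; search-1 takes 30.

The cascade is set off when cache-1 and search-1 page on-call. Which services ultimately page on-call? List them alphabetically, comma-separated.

Round 1 — cache-1, search-1 page on-call (initial).
  cache-2: +90+70 → 160 ≥ 90
  db-r: +10 → 10 < 80
  edge-1: +20+35 → 55 < 120
  edge-2: +40 → 40 < 110
  worker-1: +30 → 30 < 40
Round 2 — cache-2 pages on-call.
  db-r: +35 → 45 < 80
No further pages.

cache-1, cache-2, search-1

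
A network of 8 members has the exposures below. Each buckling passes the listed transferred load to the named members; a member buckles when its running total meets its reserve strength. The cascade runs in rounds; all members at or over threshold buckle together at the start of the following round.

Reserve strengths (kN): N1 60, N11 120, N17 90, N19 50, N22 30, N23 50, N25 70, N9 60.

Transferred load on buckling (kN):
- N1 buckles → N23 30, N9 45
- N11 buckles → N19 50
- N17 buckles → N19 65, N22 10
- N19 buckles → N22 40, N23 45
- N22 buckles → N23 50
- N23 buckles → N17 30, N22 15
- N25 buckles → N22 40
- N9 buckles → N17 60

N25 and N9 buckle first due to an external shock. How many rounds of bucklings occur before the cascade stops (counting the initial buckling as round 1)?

Round 1 — N25, N9 buckle (initial).
  N17: +60 → 60 < 90
  N22: +40 → 40 ≥ 30
Round 2 — N22 buckles.
  N23: +50 → 50 ≥ 50
Round 3 — N23 buckles.
  N17: +30 → 90 ≥ 90
Round 4 — N17 buckles.
  N19: +65 → 65 ≥ 50
Round 5 — N19 buckles.
No further bucklings.

5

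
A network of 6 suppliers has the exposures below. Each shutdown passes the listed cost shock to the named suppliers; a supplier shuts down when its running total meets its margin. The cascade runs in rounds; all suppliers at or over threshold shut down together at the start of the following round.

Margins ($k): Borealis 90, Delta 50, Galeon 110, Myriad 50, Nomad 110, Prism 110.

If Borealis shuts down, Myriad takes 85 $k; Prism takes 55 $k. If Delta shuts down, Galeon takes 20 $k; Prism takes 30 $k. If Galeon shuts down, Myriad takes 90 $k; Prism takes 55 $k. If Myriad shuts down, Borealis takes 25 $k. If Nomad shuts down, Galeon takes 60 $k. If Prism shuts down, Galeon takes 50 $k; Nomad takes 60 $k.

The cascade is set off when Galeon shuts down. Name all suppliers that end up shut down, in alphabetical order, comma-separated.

Galeon, Myriad

Round 1 — Galeon shuts down (initial).
  Myriad: +90 → 90 ≥ 50
  Prism: +55 → 55 < 110
Round 2 — Myriad shuts down.
  Borealis: +25 → 25 < 90
No further shutdowns.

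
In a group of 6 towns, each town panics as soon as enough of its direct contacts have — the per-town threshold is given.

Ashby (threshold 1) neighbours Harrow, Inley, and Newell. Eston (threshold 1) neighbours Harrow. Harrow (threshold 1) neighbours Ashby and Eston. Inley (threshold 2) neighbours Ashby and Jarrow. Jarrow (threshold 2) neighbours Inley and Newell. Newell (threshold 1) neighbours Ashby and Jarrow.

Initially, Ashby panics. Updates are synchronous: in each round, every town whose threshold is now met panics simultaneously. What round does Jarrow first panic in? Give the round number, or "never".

Round 1 — Ashby panics (initial).
Round 2 — checking thresholds:
  Harrow: 1 of 2 neighbours ≥ 1, panics.
  Inley: 1 of 2 neighbours < 2, below threshold.
  Newell: 1 of 2 neighbours ≥ 1, panics.
Round 3 — checking thresholds:
  Eston: 1 of 1 neighbours ≥ 1, panics.
  Inley: 1 of 2 neighbours < 2, below threshold.
  Jarrow: 1 of 2 neighbours < 2, below threshold.
Round 4 — no new panics; cascade stops.

never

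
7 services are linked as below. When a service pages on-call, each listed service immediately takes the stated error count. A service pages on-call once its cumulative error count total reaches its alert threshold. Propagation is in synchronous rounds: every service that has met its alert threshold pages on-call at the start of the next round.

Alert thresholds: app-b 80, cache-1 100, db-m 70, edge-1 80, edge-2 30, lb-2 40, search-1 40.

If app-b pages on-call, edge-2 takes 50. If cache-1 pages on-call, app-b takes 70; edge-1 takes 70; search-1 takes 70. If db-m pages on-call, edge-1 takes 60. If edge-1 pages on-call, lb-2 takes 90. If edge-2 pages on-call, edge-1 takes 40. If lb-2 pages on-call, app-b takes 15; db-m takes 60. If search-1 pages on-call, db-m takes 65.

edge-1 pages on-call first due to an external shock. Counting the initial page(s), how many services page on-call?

2

Round 1 — edge-1 pages on-call (initial).
  lb-2: +90 → 90 ≥ 40
Round 2 — lb-2 pages on-call.
  app-b: +15 → 15 < 80
  db-m: +60 → 60 < 70
No further pages.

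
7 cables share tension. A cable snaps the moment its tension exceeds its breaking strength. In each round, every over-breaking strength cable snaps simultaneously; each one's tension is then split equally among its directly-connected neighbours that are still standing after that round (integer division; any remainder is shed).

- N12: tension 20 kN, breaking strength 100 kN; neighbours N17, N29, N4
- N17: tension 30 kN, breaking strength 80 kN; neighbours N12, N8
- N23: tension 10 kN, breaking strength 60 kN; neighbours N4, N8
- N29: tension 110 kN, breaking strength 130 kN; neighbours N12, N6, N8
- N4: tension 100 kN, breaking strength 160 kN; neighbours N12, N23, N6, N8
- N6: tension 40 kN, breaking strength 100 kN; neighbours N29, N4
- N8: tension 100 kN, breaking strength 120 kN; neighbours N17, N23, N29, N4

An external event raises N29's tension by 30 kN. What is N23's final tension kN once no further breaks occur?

Round 1 — N29 at 140 > 130. N29 snaps.
  N29 sheds 140 kN to N12, N6, N8: 46 each (2 lost).
    N12: 20+46 = 66 ≤ 100
    N6: 40+46 = 86 ≤ 100
    N8: 100+46 = 146 > 120
Round 2 — N8 snaps.
  N8 sheds 146 kN to N17, N23, N4: 48 each (2 lost).
    N17: 30+48 = 78 ≤ 80
    N23: 10+48 = 58 ≤ 60
    N4: 100+48 = 148 ≤ 160
No further breaks.

58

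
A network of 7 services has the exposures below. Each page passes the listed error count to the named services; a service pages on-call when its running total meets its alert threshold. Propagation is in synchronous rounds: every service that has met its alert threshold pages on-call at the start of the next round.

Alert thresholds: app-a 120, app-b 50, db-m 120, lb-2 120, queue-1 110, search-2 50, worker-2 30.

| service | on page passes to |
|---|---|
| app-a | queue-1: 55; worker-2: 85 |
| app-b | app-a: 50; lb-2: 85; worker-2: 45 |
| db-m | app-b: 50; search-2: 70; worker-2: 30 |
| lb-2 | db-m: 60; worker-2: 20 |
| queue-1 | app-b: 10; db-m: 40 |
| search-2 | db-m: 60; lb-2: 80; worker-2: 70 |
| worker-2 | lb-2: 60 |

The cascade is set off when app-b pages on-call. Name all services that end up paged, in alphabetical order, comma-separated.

Round 1 — app-b pages on-call (initial).
  app-a: +50 → 50 < 120
  lb-2: +85 → 85 < 120
  worker-2: +45 → 45 ≥ 30
Round 2 — worker-2 pages on-call.
  lb-2: +60 → 145 ≥ 120
Round 3 — lb-2 pages on-call.
  db-m: +60 → 60 < 120
No further pages.

app-b, lb-2, worker-2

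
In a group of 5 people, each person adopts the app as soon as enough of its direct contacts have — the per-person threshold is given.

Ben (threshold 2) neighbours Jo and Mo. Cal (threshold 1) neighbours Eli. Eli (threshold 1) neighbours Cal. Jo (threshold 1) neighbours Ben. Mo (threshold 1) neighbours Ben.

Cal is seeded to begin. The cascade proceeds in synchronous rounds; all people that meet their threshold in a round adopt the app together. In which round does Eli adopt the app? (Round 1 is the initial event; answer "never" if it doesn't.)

2

Round 1 — Cal adopts the app (initial).
Round 2 — checking thresholds:
  Eli: 1 of 1 neighbours ≥ 1, adopts the app.
Round 3 — no new adoptions; cascade stops.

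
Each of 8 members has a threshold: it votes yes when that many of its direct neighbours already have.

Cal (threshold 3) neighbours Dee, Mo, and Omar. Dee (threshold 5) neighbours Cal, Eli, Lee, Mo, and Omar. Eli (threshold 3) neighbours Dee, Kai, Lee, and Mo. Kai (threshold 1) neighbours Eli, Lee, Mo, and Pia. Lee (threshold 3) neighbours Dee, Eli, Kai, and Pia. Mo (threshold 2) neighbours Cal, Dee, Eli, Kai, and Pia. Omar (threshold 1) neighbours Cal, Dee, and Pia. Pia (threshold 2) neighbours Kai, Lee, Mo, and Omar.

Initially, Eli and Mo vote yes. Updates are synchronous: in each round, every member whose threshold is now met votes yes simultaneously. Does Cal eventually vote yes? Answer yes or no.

Round 1 — Eli, Mo vote yes (initial).
Round 2 — checking thresholds:
  Cal: 1 of 3 neighbours < 3, below threshold.
  Dee: 2 of 5 neighbours < 5, below threshold.
  Kai: 2 of 4 neighbours ≥ 1, votes yes.
  Lee: 1 of 4 neighbours < 3, below threshold.
  Pia: 1 of 4 neighbours < 2, below threshold.
Round 3 — checking thresholds:
  Cal: 1 of 3 neighbours < 3, below threshold.
  Dee: 2 of 5 neighbours < 5, below threshold.
  Lee: 2 of 4 neighbours < 3, below threshold.
  Pia: 2 of 4 neighbours ≥ 2, votes yes.
Round 4 — checking thresholds:
  Cal: 1 of 3 neighbours < 3, below threshold.
  Dee: 2 of 5 neighbours < 5, below threshold.
  Lee: 3 of 4 neighbours ≥ 3, votes yes.
  Omar: 1 of 3 neighbours ≥ 1, votes yes.
Round 5 — no new yes votes; cascade stops.

no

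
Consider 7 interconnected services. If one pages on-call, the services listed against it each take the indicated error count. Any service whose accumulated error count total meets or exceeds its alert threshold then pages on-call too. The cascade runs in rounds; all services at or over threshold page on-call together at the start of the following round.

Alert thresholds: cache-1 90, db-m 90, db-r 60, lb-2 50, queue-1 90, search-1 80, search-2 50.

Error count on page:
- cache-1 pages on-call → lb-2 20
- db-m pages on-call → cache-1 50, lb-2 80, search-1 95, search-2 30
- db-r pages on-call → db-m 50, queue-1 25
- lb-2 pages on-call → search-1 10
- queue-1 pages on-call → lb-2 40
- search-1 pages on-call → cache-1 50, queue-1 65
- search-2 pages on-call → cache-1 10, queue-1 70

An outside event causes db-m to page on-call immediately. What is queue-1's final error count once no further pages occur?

65

Round 1 — db-m pages on-call (initial).
  cache-1: +50 → 50 < 90
  lb-2: +80 → 80 ≥ 50
  search-1: +95 → 95 ≥ 80
  search-2: +30 → 30 < 50
Round 2 — lb-2, search-1 page on-call.
  cache-1: +50 → 100 ≥ 90
  queue-1: +65 → 65 < 90
Round 3 — cache-1 pages on-call.
No further pages.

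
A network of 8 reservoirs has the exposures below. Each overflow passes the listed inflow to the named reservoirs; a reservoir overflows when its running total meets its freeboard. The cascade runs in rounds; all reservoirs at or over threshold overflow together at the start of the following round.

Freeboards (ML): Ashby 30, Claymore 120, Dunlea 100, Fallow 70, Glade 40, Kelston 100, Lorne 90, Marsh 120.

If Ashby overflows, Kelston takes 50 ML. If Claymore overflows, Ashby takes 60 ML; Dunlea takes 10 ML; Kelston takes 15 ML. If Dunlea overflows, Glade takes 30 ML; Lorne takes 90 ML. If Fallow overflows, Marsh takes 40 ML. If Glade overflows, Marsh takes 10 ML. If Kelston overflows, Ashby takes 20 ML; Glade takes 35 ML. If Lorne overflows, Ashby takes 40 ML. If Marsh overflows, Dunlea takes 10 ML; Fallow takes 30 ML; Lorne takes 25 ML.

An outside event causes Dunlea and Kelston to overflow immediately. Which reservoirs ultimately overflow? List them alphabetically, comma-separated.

Ashby, Dunlea, Glade, Kelston, Lorne

Round 1 — Dunlea, Kelston overflow (initial).
  Ashby: +20 → 20 < 30
  Glade: +30+35 → 65 ≥ 40
  Lorne: +90 → 90 ≥ 90
Round 2 — Glade, Lorne overflow.
  Ashby: +40 → 60 ≥ 30
  Marsh: +10 → 10 < 120
Round 3 — Ashby overflows.
No further overflows.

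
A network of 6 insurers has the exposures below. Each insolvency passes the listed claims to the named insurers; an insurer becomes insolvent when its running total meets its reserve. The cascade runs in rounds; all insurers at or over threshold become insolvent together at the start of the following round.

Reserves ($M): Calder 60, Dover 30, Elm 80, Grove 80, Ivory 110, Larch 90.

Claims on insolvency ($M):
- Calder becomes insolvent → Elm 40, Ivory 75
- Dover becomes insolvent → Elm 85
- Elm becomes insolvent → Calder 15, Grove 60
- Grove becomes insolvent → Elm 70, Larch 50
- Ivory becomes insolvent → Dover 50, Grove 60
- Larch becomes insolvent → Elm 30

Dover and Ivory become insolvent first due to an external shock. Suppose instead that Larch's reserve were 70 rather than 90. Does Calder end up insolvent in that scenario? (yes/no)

no

With Larch's reserve at 70:
Round 1 — Dover, Ivory become insolvent (initial).
  Elm: +85 → 85 ≥ 80
  Grove: +60 → 60 < 80
Round 2 — Elm becomes insolvent.
  Calder: +15 → 15 < 60
  Grove: +60 → 120 ≥ 80
Round 3 — Grove becomes insolvent.
  Larch: +50 → 50 < 70
No further insolvencies.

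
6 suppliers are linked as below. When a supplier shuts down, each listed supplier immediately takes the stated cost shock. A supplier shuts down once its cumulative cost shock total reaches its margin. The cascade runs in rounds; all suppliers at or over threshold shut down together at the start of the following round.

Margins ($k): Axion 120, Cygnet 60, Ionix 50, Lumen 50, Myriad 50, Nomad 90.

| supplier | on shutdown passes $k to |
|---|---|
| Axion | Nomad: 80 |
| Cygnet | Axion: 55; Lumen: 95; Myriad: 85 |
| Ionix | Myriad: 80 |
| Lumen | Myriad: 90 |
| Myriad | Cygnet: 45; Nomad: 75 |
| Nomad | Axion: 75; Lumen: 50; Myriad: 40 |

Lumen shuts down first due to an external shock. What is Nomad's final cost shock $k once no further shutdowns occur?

75

Round 1 — Lumen shuts down (initial).
  Myriad: +90 → 90 ≥ 50
Round 2 — Myriad shuts down.
  Cygnet: +45 → 45 < 60
  Nomad: +75 → 75 < 90
No further shutdowns.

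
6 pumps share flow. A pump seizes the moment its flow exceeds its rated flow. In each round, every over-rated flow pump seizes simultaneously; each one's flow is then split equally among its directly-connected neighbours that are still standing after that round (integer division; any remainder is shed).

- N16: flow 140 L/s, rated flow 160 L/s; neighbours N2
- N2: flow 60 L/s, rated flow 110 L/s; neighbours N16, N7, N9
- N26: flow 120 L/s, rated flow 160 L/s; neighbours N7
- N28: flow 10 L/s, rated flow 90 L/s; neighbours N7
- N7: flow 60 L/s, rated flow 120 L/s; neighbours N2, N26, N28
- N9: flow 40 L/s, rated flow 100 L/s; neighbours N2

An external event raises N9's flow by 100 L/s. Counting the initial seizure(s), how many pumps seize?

5

Round 1 — N9 at 140 > 100. N9 seizes.
  N9 sheds 140 L/s to N2: 140 each.
    N2: 60+140 = 200 > 110
Round 2 — N2 seizes.
  N2 sheds 200 L/s to N16, N7: 100 each.
    N16: 140+100 = 240 > 160
    N7: 60+100 = 160 > 120
Round 3 — N16, N7 seize.
  N16 sheds 240 L/s: no online neighbours, lost.
  N7 sheds 160 L/s to N26, N28: 80 each.
    N26: 120+80 = 200 > 160
    N28: 10+80 = 90 ≤ 90
Round 4 — N26 seizes.
  N26 sheds 200 L/s: no online neighbours, lost.
No further seizures.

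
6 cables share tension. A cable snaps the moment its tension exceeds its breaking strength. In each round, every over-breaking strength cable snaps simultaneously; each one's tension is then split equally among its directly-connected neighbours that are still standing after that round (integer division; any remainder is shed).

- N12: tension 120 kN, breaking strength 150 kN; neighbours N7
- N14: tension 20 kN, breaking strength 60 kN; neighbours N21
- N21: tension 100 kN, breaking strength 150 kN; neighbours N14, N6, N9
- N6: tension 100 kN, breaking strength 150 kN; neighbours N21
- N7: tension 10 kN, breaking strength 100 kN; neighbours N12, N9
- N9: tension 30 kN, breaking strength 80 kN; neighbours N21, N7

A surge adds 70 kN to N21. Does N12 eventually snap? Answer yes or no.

Round 1 — N21 at 170 > 150. N21 snaps.
  N21 sheds 170 kN to N14, N6, N9: 56 each (2 lost).
    N14: 20+56 = 76 > 60
    N6: 100+56 = 156 > 150
    N9: 30+56 = 86 > 80
Round 2 — N14, N6, N9 snap.
  N14 sheds 76 kN: no online neighbours, lost.
  N6 sheds 156 kN: no online neighbours, lost.
  N9 sheds 86 kN to N7: 86 each.
    N7: 10+86 = 96 ≤ 100
No further breaks.

no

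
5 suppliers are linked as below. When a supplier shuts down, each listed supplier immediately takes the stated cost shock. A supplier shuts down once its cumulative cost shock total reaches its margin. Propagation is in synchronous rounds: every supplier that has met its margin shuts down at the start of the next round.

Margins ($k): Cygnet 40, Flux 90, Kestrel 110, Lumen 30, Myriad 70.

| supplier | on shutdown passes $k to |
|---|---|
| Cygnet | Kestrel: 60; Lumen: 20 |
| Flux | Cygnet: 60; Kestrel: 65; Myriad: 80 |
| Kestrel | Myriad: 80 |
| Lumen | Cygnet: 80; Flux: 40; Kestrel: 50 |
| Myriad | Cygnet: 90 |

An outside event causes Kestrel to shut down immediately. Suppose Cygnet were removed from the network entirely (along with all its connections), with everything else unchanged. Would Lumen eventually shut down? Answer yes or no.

With Cygnet removed:
Round 1 — Kestrel shuts down (initial).
  Myriad: +80 → 80 ≥ 70
Round 2 — Myriad shuts down.
No further shutdowns.

no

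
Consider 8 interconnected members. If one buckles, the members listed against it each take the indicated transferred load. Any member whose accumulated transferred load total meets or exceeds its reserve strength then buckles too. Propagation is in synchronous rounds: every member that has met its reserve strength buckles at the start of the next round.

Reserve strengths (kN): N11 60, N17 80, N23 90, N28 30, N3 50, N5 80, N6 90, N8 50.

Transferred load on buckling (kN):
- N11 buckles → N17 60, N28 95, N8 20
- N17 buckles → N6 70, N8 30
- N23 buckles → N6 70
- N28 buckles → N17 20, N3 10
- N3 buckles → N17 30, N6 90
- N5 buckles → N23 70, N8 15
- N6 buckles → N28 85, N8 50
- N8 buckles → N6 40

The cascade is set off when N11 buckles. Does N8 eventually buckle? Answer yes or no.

yes

Round 1 — N11 buckles (initial).
  N17: +60 → 60 < 80
  N28: +95 → 95 ≥ 30
  N8: +20 → 20 < 50
Round 2 — N28 buckles.
  N17: +20 → 80 ≥ 80
  N3: +10 → 10 < 50
Round 3 — N17 buckles.
  N6: +70 → 70 < 90
  N8: +30 → 50 ≥ 50
Round 4 — N8 buckles.
  N6: +40 → 110 ≥ 90
Round 5 — N6 buckles.
No further bucklings.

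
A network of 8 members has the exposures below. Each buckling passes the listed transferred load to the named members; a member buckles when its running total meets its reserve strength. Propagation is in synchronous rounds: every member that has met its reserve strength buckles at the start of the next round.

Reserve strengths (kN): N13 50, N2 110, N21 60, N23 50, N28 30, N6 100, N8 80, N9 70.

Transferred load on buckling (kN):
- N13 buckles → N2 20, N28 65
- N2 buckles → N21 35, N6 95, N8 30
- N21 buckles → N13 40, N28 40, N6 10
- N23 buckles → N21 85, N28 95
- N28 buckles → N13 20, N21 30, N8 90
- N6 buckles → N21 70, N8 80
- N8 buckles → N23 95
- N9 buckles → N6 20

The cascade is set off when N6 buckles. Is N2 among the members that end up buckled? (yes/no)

no

Round 1 — N6 buckles (initial).
  N21: +70 → 70 ≥ 60
  N8: +80 → 80 ≥ 80
Round 2 — N21, N8 buckle.
  N13: +40 → 40 < 50
  N23: +95 → 95 ≥ 50
  N28: +40 → 40 ≥ 30
Round 3 — N23, N28 buckle.
  N13: +20 → 60 ≥ 50
Round 4 — N13 buckles.
  N2: +20 → 20 < 110
No further bucklings.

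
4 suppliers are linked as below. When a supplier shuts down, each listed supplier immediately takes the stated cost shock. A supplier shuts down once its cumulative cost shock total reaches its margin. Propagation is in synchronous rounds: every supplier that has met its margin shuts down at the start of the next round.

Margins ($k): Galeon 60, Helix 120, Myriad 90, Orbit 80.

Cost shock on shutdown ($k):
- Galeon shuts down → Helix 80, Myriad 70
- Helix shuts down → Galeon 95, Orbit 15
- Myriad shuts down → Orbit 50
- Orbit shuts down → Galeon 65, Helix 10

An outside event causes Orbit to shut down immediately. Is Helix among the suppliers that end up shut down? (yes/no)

Round 1 — Orbit shuts down (initial).
  Galeon: +65 → 65 ≥ 60
  Helix: +10 → 10 < 120
Round 2 — Galeon shuts down.
  Helix: +80 → 90 < 120
  Myriad: +70 → 70 < 90
No further shutdowns.

no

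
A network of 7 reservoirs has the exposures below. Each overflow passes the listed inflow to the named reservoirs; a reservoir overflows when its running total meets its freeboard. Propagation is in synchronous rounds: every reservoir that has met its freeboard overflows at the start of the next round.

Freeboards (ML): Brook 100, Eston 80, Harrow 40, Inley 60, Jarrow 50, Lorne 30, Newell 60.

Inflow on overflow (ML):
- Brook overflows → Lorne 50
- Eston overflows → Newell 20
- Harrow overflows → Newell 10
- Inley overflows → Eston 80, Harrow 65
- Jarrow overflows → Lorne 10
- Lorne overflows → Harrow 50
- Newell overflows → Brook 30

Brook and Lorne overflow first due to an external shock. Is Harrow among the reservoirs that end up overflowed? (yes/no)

Round 1 — Brook, Lorne overflow (initial).
  Harrow: +50 → 50 ≥ 40
Round 2 — Harrow overflows.
  Newell: +10 → 10 < 60
No further overflows.

yes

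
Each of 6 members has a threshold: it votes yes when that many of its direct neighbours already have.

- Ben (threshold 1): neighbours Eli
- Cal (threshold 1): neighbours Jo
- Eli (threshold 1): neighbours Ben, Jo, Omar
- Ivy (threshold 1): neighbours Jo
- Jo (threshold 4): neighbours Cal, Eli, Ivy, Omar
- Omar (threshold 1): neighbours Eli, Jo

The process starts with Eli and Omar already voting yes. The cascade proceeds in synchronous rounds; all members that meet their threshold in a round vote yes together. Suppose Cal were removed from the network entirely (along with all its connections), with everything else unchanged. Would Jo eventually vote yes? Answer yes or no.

With Cal removed:
Round 1 — Eli, Omar vote yes (initial).
Round 2 — checking thresholds:
  Ben: 1 of 1 neighbours ≥ 1, votes yes.
  Jo: 2 of 3 neighbours < 4, not yet.
Round 3 — no new yes votes; cascade stops.

no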